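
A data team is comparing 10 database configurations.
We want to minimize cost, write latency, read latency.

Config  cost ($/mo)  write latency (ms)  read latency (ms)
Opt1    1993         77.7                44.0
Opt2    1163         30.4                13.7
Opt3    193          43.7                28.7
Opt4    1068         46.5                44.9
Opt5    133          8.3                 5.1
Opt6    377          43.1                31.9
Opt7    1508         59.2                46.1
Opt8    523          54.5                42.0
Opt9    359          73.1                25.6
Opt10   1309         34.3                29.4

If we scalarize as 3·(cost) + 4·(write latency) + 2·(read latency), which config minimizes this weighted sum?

Opt1: 3·1993 + 4·77.7 + 2·44.0 = 6377.8
Opt2: 3·1163 + 4·30.4 + 2·13.7 = 3638.0
Opt3: 3·193 + 4·43.7 + 2·28.7 = 811.2
Opt4: 3·1068 + 4·46.5 + 2·44.9 = 3479.8
Opt5: 3·133 + 4·8.3 + 2·5.1 = 442.4
Opt6: 3·377 + 4·43.1 + 2·31.9 = 1367.2
Opt7: 3·1508 + 4·59.2 + 2·46.1 = 4853.0
Opt8: 3·523 + 4·54.5 + 2·42.0 = 1871.0
Opt9: 3·359 + 4·73.1 + 2·25.6 = 1420.6
Opt10: 3·1309 + 4·34.3 + 2·29.4 = 4123.0
Lowest: Opt5 at 442.4.

Opt5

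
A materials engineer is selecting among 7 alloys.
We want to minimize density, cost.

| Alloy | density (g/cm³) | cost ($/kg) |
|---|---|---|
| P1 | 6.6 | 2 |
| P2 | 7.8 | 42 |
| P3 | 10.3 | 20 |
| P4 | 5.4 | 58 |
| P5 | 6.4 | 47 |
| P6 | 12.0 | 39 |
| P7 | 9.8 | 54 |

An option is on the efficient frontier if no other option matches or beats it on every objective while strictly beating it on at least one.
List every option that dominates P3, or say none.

P1: density 6.6≤10.3, cost 2≤20 — dominates P3.
Others (P2, P4, P5, P6, P7) are each worse than P3 on at least one objective.

P1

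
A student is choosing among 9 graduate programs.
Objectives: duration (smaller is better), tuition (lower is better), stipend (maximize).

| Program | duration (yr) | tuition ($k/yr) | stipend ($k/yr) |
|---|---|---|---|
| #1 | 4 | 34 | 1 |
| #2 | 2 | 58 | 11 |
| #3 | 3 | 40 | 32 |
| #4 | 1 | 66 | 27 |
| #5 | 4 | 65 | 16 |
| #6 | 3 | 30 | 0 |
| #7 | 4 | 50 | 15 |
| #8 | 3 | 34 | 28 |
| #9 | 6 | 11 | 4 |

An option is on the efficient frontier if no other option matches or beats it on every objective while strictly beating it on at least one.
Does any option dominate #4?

No

#1: worse on duration (4 vs 1).
#2: worse on duration (2 vs 1).
#3: worse on duration (3 vs 1).
#5: worse on duration (4 vs 1).
#6: worse on duration (3 vs 1).
#7: worse on duration (4 vs 1).
#8: worse on duration (3 vs 1).
#9: worse on duration (6 vs 1).
No option is at least as good as #4 on every objective and strictly better on one.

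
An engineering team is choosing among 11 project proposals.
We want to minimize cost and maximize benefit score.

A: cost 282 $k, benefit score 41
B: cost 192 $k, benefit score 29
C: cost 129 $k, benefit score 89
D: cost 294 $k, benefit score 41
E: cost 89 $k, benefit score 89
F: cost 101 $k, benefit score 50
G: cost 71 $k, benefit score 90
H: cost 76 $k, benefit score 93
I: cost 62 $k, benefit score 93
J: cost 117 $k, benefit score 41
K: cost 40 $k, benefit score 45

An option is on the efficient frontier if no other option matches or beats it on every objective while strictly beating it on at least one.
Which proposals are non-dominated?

I, K

A: dominated by C (cost 129≤282, benefit score 89≥41).
B: dominated by C (cost 129≤192, benefit score 89≥29).
C: dominated by E (cost 89≤129, benefit score 89≥89).
D: dominated by A (cost 282≤294, benefit score 41≥41).
E: dominated by G (cost 71≤89, benefit score 90≥89).
F: dominated by E (cost 89≤101, benefit score 89≥50).
G: dominated by I (cost 62≤71, benefit score 93≥90).
H: dominated by I (cost 62≤76, benefit score 93≥93).
I: not dominated.
J: dominated by E (cost 89≤117, benefit score 89≥41).
K: not dominated (best cost).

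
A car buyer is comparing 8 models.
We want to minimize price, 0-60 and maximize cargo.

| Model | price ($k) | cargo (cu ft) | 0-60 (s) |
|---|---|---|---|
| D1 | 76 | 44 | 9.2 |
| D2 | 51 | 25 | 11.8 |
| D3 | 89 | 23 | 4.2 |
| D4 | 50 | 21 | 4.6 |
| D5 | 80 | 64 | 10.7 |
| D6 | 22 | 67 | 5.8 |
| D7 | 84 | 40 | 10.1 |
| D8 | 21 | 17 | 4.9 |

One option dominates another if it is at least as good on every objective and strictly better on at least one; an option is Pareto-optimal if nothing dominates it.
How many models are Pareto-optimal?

4

D1: dominated by D6 (price 22≤76, cargo 67≥44, 0-60 5.8≤9.2).
D2: dominated by D6 (price 22≤51, cargo 67≥25, 0-60 5.8≤11.8).
D3: not dominated (best 0-60).
D4: not dominated.
D5: dominated by D6 (price 22≤80, cargo 67≥64, 0-60 5.8≤10.7).
D6: not dominated (best cargo).
D7: dominated by D1 (price 76≤84, cargo 44≥40, 0-60 9.2≤10.1).
D8: not dominated (best price).
Pareto-optimal: D3, D4, D6, D8 → 4.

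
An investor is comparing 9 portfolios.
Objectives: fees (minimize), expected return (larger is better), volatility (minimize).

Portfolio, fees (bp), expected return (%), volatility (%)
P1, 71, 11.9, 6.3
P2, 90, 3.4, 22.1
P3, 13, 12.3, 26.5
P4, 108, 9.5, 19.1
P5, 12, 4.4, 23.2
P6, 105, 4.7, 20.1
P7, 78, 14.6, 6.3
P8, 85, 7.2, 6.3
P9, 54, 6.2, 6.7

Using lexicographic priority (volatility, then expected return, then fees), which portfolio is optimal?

P7

First minimize volatility: best is 6.3, kept {P1, P7, P8}.
Then maximize expected return: best is 14.6, kept {P7}.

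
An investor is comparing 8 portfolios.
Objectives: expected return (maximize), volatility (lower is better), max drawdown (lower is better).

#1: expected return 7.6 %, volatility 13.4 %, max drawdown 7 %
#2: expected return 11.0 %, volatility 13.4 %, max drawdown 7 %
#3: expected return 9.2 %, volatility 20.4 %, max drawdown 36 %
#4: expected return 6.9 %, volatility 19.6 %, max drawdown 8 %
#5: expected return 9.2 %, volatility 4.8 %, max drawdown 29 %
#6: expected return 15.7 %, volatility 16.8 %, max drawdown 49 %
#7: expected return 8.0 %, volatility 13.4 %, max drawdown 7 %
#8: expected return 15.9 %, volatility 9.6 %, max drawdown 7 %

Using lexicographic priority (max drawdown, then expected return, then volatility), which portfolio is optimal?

#8

First minimize max drawdown: best is 7, kept {#1, #2, #7, #8}.
Then maximize expected return: best is 15.9, kept {#8}.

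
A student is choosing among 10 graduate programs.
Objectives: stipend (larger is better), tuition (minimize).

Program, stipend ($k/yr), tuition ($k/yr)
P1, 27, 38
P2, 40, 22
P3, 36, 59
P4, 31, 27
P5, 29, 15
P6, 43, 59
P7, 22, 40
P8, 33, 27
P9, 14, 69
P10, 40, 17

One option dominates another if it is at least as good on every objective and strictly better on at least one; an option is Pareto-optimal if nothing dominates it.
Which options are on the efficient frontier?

P1: dominated by P2 (stipend 40≥27, tuition 22≤38).
P2: dominated by P10 (stipend 40≥40, tuition 17≤22).
P3: dominated by P2 (stipend 40≥36, tuition 22≤59).
P4: dominated by P2 (stipend 40≥31, tuition 22≤27).
P5: not dominated (best tuition).
P6: not dominated (best stipend).
P7: dominated by P1 (stipend 27≥22, tuition 38≤40).
P8: dominated by P2 (stipend 40≥33, tuition 22≤27).
P9: dominated by P1 (stipend 27≥14, tuition 38≤69).
P10: not dominated.

P5, P6, P10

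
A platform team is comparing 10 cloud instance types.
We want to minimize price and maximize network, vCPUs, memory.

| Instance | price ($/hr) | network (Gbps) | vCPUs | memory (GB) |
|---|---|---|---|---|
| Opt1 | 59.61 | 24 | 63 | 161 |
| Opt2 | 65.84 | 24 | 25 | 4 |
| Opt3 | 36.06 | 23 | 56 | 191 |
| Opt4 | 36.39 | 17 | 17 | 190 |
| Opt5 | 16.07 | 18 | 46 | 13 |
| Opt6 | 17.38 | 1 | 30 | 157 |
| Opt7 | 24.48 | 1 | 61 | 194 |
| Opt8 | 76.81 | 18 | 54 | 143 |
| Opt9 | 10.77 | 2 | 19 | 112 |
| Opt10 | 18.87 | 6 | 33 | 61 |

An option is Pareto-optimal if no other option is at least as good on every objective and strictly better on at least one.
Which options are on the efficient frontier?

Opt1, Opt3, Opt5, Opt6, Opt7, Opt9, Opt10

Opt1: not dominated (best vCPUs).
Opt2: dominated by Opt1 (price 59.61≤65.84, network 24≥24, vCPUs 63≥25, memory 161≥4).
Opt3: not dominated.
Opt4: dominated by Opt3 (price 36.06≤36.39, network 23≥17, vCPUs 56≥17, memory 191≥190).
Opt5: not dominated.
Opt6: not dominated.
Opt7: not dominated (best memory).
Opt8: dominated by Opt1 (price 59.61≤76.81, network 24≥18, vCPUs 63≥54, memory 161≥143).
Opt9: not dominated (best price).
Opt10: not dominated.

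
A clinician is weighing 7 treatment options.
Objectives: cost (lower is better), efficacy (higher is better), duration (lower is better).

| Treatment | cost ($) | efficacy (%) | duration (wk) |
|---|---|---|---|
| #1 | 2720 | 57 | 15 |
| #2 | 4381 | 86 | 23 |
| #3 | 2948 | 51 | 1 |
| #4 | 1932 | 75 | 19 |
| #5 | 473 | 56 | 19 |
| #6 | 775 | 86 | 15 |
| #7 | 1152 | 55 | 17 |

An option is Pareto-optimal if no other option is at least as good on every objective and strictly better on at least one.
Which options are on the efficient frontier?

#1: dominated by #6 (cost 775≤2720, efficacy 86≥57, duration 15≤15).
#2: dominated by #6 (cost 775≤4381, efficacy 86≥86, duration 15≤23).
#3: not dominated (best duration).
#4: dominated by #6 (cost 775≤1932, efficacy 86≥75, duration 15≤19).
#5: not dominated (best cost).
#6: not dominated.
#7: dominated by #6 (cost 775≤1152, efficacy 86≥55, duration 15≤17).

#3, #5, #6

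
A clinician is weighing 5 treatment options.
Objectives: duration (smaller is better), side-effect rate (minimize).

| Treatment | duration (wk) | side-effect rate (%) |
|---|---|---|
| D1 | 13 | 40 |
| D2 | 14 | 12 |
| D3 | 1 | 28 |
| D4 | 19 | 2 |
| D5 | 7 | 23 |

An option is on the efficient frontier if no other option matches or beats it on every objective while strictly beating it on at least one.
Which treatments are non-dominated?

D2, D3, D4, D5

D1: dominated by D3 (duration 1≤13, side-effect rate 28≤40).
D2: not dominated.
D3: not dominated (best duration).
D4: not dominated (best side-effect rate).
D5: not dominated.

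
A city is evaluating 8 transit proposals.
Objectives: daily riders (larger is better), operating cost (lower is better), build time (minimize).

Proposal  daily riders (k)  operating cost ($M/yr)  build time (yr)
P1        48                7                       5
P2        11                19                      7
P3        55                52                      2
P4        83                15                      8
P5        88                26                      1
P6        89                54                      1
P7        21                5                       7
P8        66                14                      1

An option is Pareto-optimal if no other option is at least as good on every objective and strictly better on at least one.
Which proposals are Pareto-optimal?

P1, P4, P5, P6, P7, P8

P1: not dominated.
P2: dominated by P1 (daily riders 48≥11, operating cost 7≤19, build time 5≤7).
P3: dominated by P5 (daily riders 88≥55, operating cost 26≤52, build time 1≤2).
P4: not dominated.
P5: not dominated.
P6: not dominated (best daily riders).
P7: not dominated (best operating cost).
P8: not dominated.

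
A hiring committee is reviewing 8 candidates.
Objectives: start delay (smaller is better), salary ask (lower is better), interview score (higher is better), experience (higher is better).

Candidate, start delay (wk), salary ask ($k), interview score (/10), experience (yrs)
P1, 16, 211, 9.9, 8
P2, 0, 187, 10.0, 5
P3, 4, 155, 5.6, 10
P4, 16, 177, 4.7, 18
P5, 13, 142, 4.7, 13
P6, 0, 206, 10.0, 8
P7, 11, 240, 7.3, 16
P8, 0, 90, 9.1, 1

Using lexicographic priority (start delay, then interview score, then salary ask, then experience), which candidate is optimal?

P2

First minimize start delay: best is 0, kept {P2, P6, P8}.
Then maximize interview score: best is 10.0, kept {P2, P6}.
Then minimize salary ask: best is 187, kept {P2}.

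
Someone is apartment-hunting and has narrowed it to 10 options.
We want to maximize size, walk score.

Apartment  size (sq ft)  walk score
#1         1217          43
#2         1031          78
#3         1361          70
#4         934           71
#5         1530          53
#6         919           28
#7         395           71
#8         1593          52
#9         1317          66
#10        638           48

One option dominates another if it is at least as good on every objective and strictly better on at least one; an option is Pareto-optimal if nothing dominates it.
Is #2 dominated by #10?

No

#10 vs #2: #10 is worse on size (638 vs 1031), so it does not dominate #2.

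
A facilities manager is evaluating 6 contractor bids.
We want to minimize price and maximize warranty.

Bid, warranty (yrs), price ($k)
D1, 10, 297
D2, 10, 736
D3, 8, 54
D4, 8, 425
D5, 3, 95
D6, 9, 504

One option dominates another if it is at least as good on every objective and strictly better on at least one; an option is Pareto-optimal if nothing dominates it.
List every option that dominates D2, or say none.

D1: warranty 10≥10, price 297≤736 — dominates D2.
Others (D3, D4, D5, D6) are each worse than D2 on at least one objective.

D1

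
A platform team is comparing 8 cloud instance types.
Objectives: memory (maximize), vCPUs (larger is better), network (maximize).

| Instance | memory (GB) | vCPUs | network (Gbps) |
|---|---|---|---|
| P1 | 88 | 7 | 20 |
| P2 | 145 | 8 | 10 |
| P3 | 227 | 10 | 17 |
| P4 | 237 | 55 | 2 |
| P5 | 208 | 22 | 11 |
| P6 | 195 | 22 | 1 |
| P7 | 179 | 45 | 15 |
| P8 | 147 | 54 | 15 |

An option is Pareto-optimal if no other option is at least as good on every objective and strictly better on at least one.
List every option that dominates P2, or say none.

P3: memory 227≥145, vCPUs 10≥8, network 17≥10 — dominates P2.
P5: memory 208≥145, vCPUs 22≥8, network 11≥10 — dominates P2.
P7: memory 179≥145, vCPUs 45≥8, network 15≥10 — dominates P2.
P8: memory 147≥145, vCPUs 54≥8, network 15≥10 — dominates P2.
Others (P1, P4, P6) are each worse than P2 on at least one objective.

P3, P5, P7, P8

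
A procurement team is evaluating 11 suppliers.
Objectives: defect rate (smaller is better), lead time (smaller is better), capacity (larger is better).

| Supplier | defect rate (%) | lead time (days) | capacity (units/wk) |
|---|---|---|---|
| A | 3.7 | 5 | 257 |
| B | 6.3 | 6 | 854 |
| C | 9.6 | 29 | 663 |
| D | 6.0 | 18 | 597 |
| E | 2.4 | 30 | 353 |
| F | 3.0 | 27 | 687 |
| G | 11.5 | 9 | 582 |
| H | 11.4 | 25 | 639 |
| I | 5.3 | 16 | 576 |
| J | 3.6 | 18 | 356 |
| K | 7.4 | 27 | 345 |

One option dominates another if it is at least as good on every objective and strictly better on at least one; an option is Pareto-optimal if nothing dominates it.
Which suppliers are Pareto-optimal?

A: not dominated (best lead time).
B: not dominated (best capacity).
C: dominated by B (defect rate 6.3≤9.6, lead time 6≤29, capacity 854≥663).
D: not dominated.
E: not dominated (best defect rate).
F: not dominated.
G: dominated by B (defect rate 6.3≤11.5, lead time 6≤9, capacity 854≥582).
H: dominated by B (defect rate 6.3≤11.4, lead time 6≤25, capacity 854≥639).
I: not dominated.
J: not dominated.
K: dominated by B (defect rate 6.3≤7.4, lead time 6≤27, capacity 854≥345).

A, B, D, E, F, I, J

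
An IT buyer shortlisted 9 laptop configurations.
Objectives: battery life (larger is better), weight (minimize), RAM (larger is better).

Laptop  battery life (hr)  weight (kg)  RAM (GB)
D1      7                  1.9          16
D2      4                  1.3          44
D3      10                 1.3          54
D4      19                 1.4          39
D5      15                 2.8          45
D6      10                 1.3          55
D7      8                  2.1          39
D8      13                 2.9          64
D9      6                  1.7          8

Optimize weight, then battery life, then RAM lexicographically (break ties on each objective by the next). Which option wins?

First minimize weight: best is 1.3, kept {D2, D3, D6}.
Then maximize battery life: best is 10, kept {D3, D6}.
Then maximize RAM: best is 55, kept {D6}.

D6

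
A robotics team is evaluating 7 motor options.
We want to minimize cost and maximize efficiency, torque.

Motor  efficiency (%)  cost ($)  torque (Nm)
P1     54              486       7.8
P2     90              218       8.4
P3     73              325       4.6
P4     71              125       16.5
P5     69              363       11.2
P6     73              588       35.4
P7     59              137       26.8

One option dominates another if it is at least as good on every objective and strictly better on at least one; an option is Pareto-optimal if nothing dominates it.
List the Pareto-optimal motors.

P1: dominated by P2 (efficiency 90≥54, cost 218≤486, torque 8.4≥7.8).
P2: not dominated (best efficiency).
P3: dominated by P2 (efficiency 90≥73, cost 218≤325, torque 8.4≥4.6).
P4: not dominated (best cost).
P5: dominated by P4 (efficiency 71≥69, cost 125≤363, torque 16.5≥11.2).
P6: not dominated (best torque).
P7: not dominated.

P2, P4, P6, P7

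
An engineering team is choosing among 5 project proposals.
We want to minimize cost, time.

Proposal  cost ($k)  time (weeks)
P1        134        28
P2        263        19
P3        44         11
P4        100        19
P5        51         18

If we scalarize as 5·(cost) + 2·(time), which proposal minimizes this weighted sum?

P1: 5·134 + 2·28 = 726
P2: 5·263 + 2·19 = 1353
P3: 5·44 + 2·11 = 242
P4: 5·100 + 2·19 = 538
P5: 5·51 + 2·18 = 291
Lowest: P3 at 242.

P3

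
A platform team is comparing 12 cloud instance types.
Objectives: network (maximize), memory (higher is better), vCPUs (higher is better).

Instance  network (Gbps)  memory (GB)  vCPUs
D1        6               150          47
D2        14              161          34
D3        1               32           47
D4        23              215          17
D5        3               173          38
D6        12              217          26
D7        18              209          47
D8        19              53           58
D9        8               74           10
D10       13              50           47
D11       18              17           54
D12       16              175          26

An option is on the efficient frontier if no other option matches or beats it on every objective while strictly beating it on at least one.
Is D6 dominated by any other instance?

D1: worse on network (6 vs 12).
D2: worse on memory (161 vs 217).
D3: worse on network (1 vs 12).
D4: worse on memory (215 vs 217).
D5: worse on network (3 vs 12).
D7: worse on memory (209 vs 217).
D8: worse on memory (53 vs 217).
D9: worse on network (8 vs 12).
D10: worse on memory (50 vs 217).
D11: worse on memory (17 vs 217).
D12: worse on memory (175 vs 217).
No option is at least as good as D6 on every objective and strictly better on one.

No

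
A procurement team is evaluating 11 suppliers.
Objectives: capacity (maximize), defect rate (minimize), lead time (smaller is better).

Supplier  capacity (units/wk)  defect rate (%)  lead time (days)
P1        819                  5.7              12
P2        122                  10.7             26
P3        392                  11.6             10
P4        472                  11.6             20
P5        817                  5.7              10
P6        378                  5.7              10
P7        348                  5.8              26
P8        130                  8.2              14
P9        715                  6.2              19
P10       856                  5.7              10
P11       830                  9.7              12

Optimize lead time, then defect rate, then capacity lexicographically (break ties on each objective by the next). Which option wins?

P10

First minimize lead time: best is 10, kept {P3, P5, P6, P10}.
Then minimize defect rate: best is 5.7, kept {P5, P6, P10}.
Then maximize capacity: best is 856, kept {P10}.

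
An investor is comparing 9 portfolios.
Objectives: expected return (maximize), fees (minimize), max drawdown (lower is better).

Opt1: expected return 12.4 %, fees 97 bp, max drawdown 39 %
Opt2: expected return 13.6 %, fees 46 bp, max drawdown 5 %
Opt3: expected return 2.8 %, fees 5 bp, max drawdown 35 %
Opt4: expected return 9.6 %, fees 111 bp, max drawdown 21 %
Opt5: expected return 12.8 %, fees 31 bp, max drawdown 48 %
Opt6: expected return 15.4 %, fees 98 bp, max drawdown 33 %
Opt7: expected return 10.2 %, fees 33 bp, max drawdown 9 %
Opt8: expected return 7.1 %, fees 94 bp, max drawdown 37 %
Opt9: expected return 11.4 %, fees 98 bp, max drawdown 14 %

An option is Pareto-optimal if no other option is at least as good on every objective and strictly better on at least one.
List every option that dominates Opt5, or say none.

Opt1: worse on expected return (12.4 vs 12.8).
Opt2: worse on fees (46 vs 31).
Opt3: worse on expected return (2.8 vs 12.8).
Opt4: worse on expected return (9.6 vs 12.8).
Opt6: worse on fees (98 vs 31).
Opt7: worse on expected return (10.2 vs 12.8).
Opt8: worse on expected return (7.1 vs 12.8).
Opt9: worse on expected return (11.4 vs 12.8).
No option dominates Opt5.

none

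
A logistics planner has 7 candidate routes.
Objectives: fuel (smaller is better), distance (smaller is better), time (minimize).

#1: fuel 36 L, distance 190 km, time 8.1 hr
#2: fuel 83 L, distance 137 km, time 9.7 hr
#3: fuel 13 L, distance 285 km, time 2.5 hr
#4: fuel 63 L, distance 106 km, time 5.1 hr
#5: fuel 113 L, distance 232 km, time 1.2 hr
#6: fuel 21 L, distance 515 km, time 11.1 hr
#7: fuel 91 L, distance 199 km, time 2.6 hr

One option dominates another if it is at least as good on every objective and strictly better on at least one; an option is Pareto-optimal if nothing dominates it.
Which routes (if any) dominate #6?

#3: fuel 13≤21, distance 285≤515, time 2.5≤11.1 — dominates #6.
Others (#1, #2, #4, #5, #7) are each worse than #6 on at least one objective.

#3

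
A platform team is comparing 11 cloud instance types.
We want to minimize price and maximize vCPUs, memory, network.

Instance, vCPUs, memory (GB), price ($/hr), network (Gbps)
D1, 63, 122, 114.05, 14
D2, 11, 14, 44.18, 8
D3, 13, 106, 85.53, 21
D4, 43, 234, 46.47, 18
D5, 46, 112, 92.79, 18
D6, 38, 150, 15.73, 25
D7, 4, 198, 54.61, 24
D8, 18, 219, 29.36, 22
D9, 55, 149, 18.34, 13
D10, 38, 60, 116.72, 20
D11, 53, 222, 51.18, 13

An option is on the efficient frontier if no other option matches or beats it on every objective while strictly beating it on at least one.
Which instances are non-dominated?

D1: not dominated (best vCPUs).
D2: dominated by D6 (vCPUs 38≥11, memory 150≥14, price 15.73≤44.18, network 25≥8).
D3: dominated by D6 (vCPUs 38≥13, memory 150≥106, price 15.73≤85.53, network 25≥21).
D4: not dominated (best memory).
D5: not dominated.
D6: not dominated (best price).
D7: not dominated.
D8: not dominated.
D9: not dominated.
D10: dominated by D6 (vCPUs 38≥38, memory 150≥60, price 15.73≤116.72, network 25≥20).
D11: not dominated.

D1, D4, D5, D6, D7, D8, D9, D11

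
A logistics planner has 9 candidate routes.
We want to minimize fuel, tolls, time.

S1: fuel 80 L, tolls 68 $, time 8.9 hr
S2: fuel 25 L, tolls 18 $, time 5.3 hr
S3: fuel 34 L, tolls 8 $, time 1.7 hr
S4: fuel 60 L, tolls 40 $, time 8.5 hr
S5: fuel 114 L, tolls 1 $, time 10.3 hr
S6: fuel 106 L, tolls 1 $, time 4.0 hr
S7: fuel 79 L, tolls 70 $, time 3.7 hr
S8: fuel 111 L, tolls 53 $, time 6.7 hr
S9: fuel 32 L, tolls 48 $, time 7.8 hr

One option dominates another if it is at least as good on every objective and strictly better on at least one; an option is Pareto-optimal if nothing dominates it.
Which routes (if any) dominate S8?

S2: fuel 25≤111, tolls 18≤53, time 5.3≤6.7 — dominates S8.
S3: fuel 34≤111, tolls 8≤53, time 1.7≤6.7 — dominates S8.
S6: fuel 106≤111, tolls 1≤53, time 4.0≤6.7 — dominates S8.
Others (S1, S4, S5, S7, S9) are each worse than S8 on at least one objective.

S2, S3, S6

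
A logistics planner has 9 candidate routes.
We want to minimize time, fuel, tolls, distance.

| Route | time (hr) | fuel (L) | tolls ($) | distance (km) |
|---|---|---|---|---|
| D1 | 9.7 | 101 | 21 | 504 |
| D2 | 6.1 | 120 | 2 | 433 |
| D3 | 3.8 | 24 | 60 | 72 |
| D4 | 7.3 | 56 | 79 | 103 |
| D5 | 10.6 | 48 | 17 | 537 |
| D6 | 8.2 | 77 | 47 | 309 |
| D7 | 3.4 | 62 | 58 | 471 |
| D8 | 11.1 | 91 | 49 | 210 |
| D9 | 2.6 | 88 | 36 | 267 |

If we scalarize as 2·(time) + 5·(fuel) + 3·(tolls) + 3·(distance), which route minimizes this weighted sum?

D1: 2·9.7 + 5·101 + 3·21 + 3·504 = 2099.4
D2: 2·6.1 + 5·120 + 3·2 + 3·433 = 1917.2
D3: 2·3.8 + 5·24 + 3·60 + 3·72 = 523.6
D4: 2·7.3 + 5·56 + 3·79 + 3·103 = 840.6
D5: 2·10.6 + 5·48 + 3·17 + 3·537 = 1923.2
D6: 2·8.2 + 5·77 + 3·47 + 3·309 = 1469.4
D7: 2·3.4 + 5·62 + 3·58 + 3·471 = 1903.8
D8: 2·11.1 + 5·91 + 3·49 + 3·210 = 1254.2
D9: 2·2.6 + 5·88 + 3·36 + 3·267 = 1354.2
Lowest: D3 at 523.6.

D3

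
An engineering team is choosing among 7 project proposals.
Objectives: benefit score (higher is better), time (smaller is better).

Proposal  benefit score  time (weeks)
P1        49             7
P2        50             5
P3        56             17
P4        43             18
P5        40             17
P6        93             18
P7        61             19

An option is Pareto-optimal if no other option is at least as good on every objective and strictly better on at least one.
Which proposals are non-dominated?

P1: dominated by P2 (benefit score 50≥49, time 5≤7).
P2: not dominated (best time).
P3: not dominated.
P4: dominated by P1 (benefit score 49≥43, time 7≤18).
P5: dominated by P1 (benefit score 49≥40, time 7≤17).
P6: not dominated (best benefit score).
P7: dominated by P6 (benefit score 93≥61, time 18≤19).

P2, P3, P6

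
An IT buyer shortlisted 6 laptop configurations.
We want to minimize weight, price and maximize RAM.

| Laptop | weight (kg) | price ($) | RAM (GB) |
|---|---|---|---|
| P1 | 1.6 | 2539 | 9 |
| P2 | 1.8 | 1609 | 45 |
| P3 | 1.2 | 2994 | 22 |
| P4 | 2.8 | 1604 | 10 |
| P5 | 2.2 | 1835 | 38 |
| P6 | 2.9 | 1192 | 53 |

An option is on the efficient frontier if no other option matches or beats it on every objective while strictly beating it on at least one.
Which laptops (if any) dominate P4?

P1: worse on price (2539 vs 1604).
P2: worse on price (1609 vs 1604).
P3: worse on price (2994 vs 1604).
P5: worse on price (1835 vs 1604).
P6: worse on weight (2.9 vs 2.8).
No option dominates P4.

none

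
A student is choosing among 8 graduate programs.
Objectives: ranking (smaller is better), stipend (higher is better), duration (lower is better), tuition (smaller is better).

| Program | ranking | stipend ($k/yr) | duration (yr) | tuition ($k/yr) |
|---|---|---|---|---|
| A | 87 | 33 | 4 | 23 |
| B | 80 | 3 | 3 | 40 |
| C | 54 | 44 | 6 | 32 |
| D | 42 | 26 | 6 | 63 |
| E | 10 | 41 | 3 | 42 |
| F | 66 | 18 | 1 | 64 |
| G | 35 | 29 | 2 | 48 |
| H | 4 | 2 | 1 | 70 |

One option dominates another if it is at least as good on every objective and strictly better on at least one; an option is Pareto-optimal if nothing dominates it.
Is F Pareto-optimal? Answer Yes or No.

A: worse on ranking (87 vs 66).
B: worse on ranking (80 vs 66).
C: worse on duration (6 vs 1).
D: worse on duration (6 vs 1).
E: worse on duration (3 vs 1).
G: worse on duration (2 vs 1).
H: worse on stipend (2 vs 18).
No option is at least as good as F on every objective and strictly better on one.

Yes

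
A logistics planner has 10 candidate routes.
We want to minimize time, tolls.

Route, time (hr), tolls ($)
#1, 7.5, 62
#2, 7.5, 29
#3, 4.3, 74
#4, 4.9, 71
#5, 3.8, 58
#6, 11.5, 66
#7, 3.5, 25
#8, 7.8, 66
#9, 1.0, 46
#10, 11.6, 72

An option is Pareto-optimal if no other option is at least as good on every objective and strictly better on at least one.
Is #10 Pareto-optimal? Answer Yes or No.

No

#1 vs #10: time 7.5≤11.6, tolls 62≤72 — #1 is at least as good on every objective and strictly better on at least one, so #1 dominates #10.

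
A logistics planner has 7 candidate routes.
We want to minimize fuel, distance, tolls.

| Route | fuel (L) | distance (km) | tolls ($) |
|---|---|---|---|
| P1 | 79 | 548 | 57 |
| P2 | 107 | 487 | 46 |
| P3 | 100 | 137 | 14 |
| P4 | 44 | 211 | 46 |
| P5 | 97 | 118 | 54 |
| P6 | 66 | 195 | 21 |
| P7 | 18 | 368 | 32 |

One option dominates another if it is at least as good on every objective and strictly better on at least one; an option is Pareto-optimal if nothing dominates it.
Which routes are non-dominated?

P3, P4, P5, P6, P7

P1: dominated by P4 (fuel 44≤79, distance 211≤548, tolls 46≤57).
P2: dominated by P3 (fuel 100≤107, distance 137≤487, tolls 14≤46).
P3: not dominated (best tolls).
P4: not dominated.
P5: not dominated (best distance).
P6: not dominated.
P7: not dominated (best fuel).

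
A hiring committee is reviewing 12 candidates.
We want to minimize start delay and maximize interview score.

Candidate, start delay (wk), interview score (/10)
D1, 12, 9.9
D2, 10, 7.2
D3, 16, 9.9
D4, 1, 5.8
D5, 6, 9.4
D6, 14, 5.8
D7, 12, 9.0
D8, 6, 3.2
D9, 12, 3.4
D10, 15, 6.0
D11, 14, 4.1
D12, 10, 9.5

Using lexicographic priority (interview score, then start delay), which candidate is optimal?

D1

First maximize interview score: best is 9.9, kept {D1, D3}.
Then minimize start delay: best is 12, kept {D1}.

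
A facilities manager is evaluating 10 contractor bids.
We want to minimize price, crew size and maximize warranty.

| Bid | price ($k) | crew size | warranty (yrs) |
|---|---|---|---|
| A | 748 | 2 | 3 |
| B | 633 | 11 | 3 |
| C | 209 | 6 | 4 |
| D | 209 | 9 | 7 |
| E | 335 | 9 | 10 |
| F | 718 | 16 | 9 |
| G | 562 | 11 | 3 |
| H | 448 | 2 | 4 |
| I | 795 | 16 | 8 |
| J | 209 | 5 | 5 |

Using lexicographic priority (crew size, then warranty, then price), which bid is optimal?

First minimize crew size: best is 2, kept {A, H}.
Then maximize warranty: best is 4, kept {H}.

H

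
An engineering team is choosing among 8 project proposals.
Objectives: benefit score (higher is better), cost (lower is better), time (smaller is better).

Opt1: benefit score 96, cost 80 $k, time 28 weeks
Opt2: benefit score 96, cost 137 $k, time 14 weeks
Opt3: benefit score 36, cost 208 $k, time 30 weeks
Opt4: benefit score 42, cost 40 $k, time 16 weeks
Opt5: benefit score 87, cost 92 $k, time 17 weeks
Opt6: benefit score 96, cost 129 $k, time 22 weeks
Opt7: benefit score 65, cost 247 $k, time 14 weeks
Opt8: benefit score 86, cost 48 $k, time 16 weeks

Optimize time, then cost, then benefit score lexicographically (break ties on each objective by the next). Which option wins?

Opt2

First minimize time: best is 14, kept {Opt2, Opt7}.
Then minimize cost: best is 137, kept {Opt2}.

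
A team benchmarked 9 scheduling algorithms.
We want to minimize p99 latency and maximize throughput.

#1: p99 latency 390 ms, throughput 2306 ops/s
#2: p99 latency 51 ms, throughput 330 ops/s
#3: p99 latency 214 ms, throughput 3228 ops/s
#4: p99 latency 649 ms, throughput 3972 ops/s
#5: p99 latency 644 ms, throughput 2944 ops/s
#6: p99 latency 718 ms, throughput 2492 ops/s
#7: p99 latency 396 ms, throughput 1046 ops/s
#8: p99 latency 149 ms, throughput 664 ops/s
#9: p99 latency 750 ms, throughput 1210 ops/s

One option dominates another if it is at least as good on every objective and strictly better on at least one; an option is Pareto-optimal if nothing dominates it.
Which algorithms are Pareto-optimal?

#2, #3, #4, #8

#1: dominated by #3 (p99 latency 214≤390, throughput 3228≥2306).
#2: not dominated (best p99 latency).
#3: not dominated.
#4: not dominated (best throughput).
#5: dominated by #3 (p99 latency 214≤644, throughput 3228≥2944).
#6: dominated by #3 (p99 latency 214≤718, throughput 3228≥2492).
#7: dominated by #1 (p99 latency 390≤396, throughput 2306≥1046).
#8: not dominated.
#9: dominated by #1 (p99 latency 390≤750, throughput 2306≥1210).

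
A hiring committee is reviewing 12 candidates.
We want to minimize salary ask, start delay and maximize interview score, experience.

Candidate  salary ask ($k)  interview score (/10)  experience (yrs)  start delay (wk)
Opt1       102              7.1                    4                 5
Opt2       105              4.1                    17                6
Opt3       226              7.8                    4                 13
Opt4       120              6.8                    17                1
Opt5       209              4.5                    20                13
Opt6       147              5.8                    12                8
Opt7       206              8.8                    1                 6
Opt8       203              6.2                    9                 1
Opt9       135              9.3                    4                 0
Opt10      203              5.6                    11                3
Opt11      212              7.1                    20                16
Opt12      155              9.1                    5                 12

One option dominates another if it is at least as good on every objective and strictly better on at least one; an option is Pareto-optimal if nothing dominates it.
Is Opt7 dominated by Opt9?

Yes

Opt9 vs Opt7: salary ask 135≤206, interview score 9.3≥8.8, experience 4≥1, start delay 0≤6 — Opt9 is at least as good on every objective with at least one strict improvement.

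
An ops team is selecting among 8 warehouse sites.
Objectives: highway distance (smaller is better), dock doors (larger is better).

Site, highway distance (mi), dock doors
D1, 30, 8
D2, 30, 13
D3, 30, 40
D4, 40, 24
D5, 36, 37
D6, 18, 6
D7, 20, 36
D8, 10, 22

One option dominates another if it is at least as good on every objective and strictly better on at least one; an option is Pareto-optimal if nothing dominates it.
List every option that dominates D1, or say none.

D2: highway distance 30≤30, dock doors 13≥8 — dominates D1.
D3: highway distance 30≤30, dock doors 40≥8 — dominates D1.
D7: highway distance 20≤30, dock doors 36≥8 — dominates D1.
D8: highway distance 10≤30, dock doors 22≥8 — dominates D1.
Others (D4, D5, D6) are each worse than D1 on at least one objective.

D2, D3, D7, D8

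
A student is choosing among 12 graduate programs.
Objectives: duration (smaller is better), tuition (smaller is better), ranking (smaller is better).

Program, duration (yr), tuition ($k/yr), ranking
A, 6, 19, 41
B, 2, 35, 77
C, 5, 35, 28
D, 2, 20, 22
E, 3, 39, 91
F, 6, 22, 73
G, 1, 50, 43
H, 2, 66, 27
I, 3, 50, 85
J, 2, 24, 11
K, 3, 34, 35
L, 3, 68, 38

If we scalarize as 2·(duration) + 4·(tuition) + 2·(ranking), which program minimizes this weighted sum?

A: 2·6 + 4·19 + 2·41 = 170
B: 2·2 + 4·35 + 2·77 = 298
C: 2·5 + 4·35 + 2·28 = 206
D: 2·2 + 4·20 + 2·22 = 128
E: 2·3 + 4·39 + 2·91 = 344
F: 2·6 + 4·22 + 2·73 = 246
G: 2·1 + 4·50 + 2·43 = 288
H: 2·2 + 4·66 + 2·27 = 322
I: 2·3 + 4·50 + 2·85 = 376
J: 2·2 + 4·24 + 2·11 = 122
K: 2·3 + 4·34 + 2·35 = 212
L: 2·3 + 4·68 + 2·38 = 354
Lowest: J at 122.

J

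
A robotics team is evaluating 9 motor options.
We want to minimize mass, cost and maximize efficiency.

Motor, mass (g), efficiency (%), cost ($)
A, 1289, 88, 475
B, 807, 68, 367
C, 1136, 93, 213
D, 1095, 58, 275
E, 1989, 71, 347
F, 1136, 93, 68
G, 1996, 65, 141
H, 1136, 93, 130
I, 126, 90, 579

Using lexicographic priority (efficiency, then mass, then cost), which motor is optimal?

F

First maximize efficiency: best is 93, kept {C, F, H}.
Then minimize mass: best is 1136, kept {C, F, H}.
Then minimize cost: best is 68, kept {F}.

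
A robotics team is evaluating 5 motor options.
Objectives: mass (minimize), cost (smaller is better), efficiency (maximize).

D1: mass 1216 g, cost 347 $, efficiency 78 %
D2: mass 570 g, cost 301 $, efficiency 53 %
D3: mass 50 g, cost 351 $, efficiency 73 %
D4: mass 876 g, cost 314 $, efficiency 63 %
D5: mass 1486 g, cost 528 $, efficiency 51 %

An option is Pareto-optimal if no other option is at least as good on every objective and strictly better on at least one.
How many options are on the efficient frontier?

4

D1: not dominated (best efficiency).
D2: not dominated (best cost).
D3: not dominated (best mass).
D4: not dominated.
D5: dominated by D1 (mass 1216≤1486, cost 347≤528, efficiency 78≥51).
Pareto-optimal: D1, D2, D3, D4 → 4.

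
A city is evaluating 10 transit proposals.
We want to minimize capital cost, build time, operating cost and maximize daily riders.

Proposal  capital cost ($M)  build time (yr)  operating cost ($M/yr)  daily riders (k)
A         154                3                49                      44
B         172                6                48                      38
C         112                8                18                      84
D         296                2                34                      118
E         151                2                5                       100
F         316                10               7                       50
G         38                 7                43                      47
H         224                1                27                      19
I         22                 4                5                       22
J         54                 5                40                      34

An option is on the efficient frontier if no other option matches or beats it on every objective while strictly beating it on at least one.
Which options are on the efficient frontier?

C, D, E, G, H, I, J

A: dominated by E (capital cost 151≤154, build time 2≤3, operating cost 5≤49, daily riders 100≥44).
B: dominated by E (capital cost 151≤172, build time 2≤6, operating cost 5≤48, daily riders 100≥38).
C: not dominated.
D: not dominated (best daily riders).
E: not dominated.
F: dominated by E (capital cost 151≤316, build time 2≤10, operating cost 5≤7, daily riders 100≥50).
G: not dominated.
H: not dominated (best build time).
I: not dominated (best capital cost).
J: not dominated.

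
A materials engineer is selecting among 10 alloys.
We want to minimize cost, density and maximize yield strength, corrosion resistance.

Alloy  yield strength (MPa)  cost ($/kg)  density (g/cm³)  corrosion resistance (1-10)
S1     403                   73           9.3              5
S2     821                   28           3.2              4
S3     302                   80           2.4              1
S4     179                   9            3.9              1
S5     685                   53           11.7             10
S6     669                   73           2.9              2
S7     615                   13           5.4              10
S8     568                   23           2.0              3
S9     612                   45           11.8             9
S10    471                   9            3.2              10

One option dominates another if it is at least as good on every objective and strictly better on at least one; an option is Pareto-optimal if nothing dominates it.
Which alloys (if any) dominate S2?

S1: worse on yield strength (403 vs 821).
S3: worse on yield strength (302 vs 821).
S4: worse on yield strength (179 vs 821).
S5: worse on yield strength (685 vs 821).
S6: worse on yield strength (669 vs 821).
S7: worse on yield strength (615 vs 821).
S8: worse on yield strength (568 vs 821).
S9: worse on yield strength (612 vs 821).
S10: worse on yield strength (471 vs 821).
No option dominates S2.

none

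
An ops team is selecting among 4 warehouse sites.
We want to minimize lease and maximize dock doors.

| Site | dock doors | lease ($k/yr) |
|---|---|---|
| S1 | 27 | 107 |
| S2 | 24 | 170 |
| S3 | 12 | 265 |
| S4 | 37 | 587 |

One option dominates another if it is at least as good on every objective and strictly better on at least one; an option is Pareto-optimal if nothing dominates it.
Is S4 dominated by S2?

S2 vs S4: S2 is worse on dock doors (24 vs 37), so it does not dominate S4.

No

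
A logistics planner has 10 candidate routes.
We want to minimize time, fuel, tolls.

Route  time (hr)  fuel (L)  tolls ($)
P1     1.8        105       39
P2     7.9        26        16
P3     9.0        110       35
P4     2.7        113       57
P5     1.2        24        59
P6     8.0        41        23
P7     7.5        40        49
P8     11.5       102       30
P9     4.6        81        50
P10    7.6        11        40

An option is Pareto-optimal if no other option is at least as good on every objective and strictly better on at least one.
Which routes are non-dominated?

P1: not dominated.
P2: not dominated (best tolls).
P3: dominated by P2 (time 7.9≤9.0, fuel 26≤110, tolls 16≤35).
P4: dominated by P1 (time 1.8≤2.7, fuel 105≤113, tolls 39≤57).
P5: not dominated (best time).
P6: dominated by P2 (time 7.9≤8.0, fuel 26≤41, tolls 16≤23).
P7: not dominated.
P8: dominated by P2 (time 7.9≤11.5, fuel 26≤102, tolls 16≤30).
P9: not dominated.
P10: not dominated (best fuel).

P1, P2, P5, P7, P9, P10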